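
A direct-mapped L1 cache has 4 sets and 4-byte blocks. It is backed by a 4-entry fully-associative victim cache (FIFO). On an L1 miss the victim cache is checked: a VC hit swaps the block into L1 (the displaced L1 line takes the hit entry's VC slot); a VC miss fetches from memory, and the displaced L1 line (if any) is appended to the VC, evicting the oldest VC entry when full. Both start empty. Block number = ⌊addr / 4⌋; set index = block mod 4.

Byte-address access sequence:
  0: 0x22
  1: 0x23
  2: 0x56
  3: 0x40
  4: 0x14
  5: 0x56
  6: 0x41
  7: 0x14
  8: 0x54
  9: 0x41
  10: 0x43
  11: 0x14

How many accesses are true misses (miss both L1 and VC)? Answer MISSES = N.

#0 0x22→b8/s0 MISS; vc=[]
#1 0x23→b8/s0 L1-HIT; vc=[]
#2 0x56→b21/s1 MISS; vc=[]
#3 0x40→b16/s0 MISS; vc=[8]
#4 0x14→b5/s1 MISS; vc=[8,21]
#5 0x56→b21/s1 VC-HIT; vc=[8,5]
#6 0x41→b16/s0 L1-HIT; vc=[8,5]
#7 0x14→b5/s1 VC-HIT; vc=[8,21]
#8 0x54→b21/s1 VC-HIT; vc=[8,5]
#9 0x41→b16/s0 L1-HIT; vc=[8,5]
#10 0x43→b16/s0 L1-HIT; vc=[8,5]
#11 0x14→b5/s1 VC-HIT; vc=[8,21]

MISSES = 4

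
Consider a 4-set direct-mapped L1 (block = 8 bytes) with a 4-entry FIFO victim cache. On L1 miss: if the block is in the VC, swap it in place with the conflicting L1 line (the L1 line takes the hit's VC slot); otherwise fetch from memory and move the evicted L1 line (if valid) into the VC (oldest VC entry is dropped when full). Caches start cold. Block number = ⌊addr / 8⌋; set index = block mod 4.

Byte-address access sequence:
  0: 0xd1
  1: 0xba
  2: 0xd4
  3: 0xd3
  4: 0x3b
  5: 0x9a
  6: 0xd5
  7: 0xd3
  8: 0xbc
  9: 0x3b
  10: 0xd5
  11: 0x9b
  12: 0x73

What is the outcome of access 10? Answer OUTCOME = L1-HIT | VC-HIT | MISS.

0: 0xd1 (blk 26, set 2) → MISS  vc=[]
1: 0xba (blk 23, set 3) → MISS  vc=[]
2: 0xd4 (blk 26, set 2) → L1-HIT  vc=[]
3: 0xd3 (blk 26, set 2) → L1-HIT  vc=[]
4: 0x3b (blk 7, set 3) → MISS  vc=[23]
5: 0x9a (blk 19, set 3) → MISS  vc=[23, 7]
6: 0xd5 (blk 26, set 2) → L1-HIT  vc=[23, 7]
7: 0xd3 (blk 26, set 2) → L1-HIT  vc=[23, 7]
8: 0xbc (blk 23, set 3) → VC-HIT  vc=[19, 7]
9: 0x3b (blk 7, set 3) → VC-HIT  vc=[19, 23]
10: 0xd5 (blk 26, set 2) → L1-HIT  vc=[19, 23]
11: 0x9b (blk 19, set 3) → VC-HIT  vc=[7, 23]
12: 0x73 (blk 14, set 2) → MISS  vc=[7, 23, 26]

OUTCOME = L1-HIT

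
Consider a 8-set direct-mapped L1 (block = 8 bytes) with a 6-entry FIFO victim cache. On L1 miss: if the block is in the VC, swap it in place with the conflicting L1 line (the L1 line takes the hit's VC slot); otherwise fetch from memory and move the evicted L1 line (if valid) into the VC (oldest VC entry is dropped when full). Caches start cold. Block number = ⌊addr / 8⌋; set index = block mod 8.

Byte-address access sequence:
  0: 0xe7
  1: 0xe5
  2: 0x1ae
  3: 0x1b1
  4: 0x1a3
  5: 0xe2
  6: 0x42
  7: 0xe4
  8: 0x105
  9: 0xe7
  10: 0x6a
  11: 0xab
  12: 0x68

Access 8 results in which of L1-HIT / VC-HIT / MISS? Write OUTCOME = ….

0: 0xe7 (blk 28, set 4) → MISS  vc=[]
1: 0xe5 (blk 28, set 4) → L1-HIT  vc=[]
2: 0x1ae (blk 53, set 5) → MISS  vc=[]
3: 0x1b1 (blk 54, set 6) → MISS  vc=[]
4: 0x1a3 (blk 52, set 4) → MISS  vc=[28]
5: 0xe2 (blk 28, set 4) → VC-HIT  vc=[52]
6: 0x42 (blk 8, set 0) → MISS  vc=[52]
7: 0xe4 (blk 28, set 4) → L1-HIT  vc=[52]
8: 0x105 (blk 32, set 0) → MISS  vc=[52, 8]
9: 0xe7 (blk 28, set 4) → L1-HIT  vc=[52, 8]
10: 0x6a (blk 13, set 5) → MISS  vc=[52, 8, 53]
11: 0xab (blk 21, set 5) → MISS  vc=[52, 8, 53, 13]
12: 0x68 (blk 13, set 5) → VC-HIT  vc=[52, 8, 53, 21]

OUTCOME = MISS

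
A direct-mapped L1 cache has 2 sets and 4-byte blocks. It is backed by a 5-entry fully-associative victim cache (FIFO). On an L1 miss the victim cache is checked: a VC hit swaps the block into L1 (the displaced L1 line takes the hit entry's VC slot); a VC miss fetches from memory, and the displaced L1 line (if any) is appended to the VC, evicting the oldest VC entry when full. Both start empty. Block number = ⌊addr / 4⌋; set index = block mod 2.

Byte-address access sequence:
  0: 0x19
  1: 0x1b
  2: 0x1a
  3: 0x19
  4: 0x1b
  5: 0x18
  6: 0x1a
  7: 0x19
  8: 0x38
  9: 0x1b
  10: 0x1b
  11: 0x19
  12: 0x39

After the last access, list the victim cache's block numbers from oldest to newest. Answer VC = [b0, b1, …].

0: 0x19 (blk 6, set 0) → MISS  vc=[]
1: 0x1b (blk 6, set 0) → L1-HIT  vc=[]
2: 0x1a (blk 6, set 0) → L1-HIT  vc=[]
3: 0x19 (blk 6, set 0) → L1-HIT  vc=[]
4: 0x1b (blk 6, set 0) → L1-HIT  vc=[]
5: 0x18 (blk 6, set 0) → L1-HIT  vc=[]
6: 0x1a (blk 6, set 0) → L1-HIT  vc=[]
7: 0x19 (blk 6, set 0) → L1-HIT  vc=[]
8: 0x38 (blk 14, set 0) → MISS  vc=[6]
9: 0x1b (blk 6, set 0) → VC-HIT  vc=[14]
10: 0x1b (blk 6, set 0) → L1-HIT  vc=[14]
11: 0x19 (blk 6, set 0) → L1-HIT  vc=[14]
12: 0x39 (blk 14, set 0) → VC-HIT  vc=[6]

VC = [6]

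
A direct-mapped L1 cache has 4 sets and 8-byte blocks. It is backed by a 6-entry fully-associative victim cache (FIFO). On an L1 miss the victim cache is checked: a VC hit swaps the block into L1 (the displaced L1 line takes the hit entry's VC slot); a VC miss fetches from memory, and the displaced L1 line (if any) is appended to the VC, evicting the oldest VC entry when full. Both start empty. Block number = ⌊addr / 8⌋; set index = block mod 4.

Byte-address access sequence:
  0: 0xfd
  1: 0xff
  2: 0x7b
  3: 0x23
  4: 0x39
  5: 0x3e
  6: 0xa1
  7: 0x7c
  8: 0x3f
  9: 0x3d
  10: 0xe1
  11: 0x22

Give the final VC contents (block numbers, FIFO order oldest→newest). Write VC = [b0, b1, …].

VC = [31, 15, 28, 20]

#0 0xfd→b31/s3 MISS; vc=[]
#1 0xff→b31/s3 L1-HIT; vc=[]
#2 0x7b→b15/s3 MISS; vc=[31]
#3 0x23→b4/s0 MISS; vc=[31]
#4 0x39→b7/s3 MISS; vc=[31,15]
#5 0x3e→b7/s3 L1-HIT; vc=[31,15]
#6 0xa1→b20/s0 MISS; vc=[31,15,4]
#7 0x7c→b15/s3 VC-HIT; vc=[31,7,4]
#8 0x3f→b7/s3 VC-HIT; vc=[31,15,4]
#9 0x3d→b7/s3 L1-HIT; vc=[31,15,4]
#10 0xe1→b28/s0 MISS; vc=[31,15,4,20]
#11 0x22→b4/s0 VC-HIT; vc=[31,15,28,20]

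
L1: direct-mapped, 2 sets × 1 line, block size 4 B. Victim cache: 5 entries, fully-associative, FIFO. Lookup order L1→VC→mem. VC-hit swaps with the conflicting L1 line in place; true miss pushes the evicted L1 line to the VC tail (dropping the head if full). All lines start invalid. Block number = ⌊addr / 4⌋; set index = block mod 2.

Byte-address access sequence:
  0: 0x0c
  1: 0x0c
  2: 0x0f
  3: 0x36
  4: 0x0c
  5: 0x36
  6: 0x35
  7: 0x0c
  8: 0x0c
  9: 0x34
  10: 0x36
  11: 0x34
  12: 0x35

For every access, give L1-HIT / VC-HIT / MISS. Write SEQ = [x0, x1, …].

SEQ = [MISS, L1-HIT, L1-HIT, MISS, VC-HIT, VC-HIT, L1-HIT, VC-HIT, L1-HIT, VC-HIT, L1-HIT, L1-HIT, L1-HIT]

#0 0xc→b3/s1 MISS; vc=[]
#1 0xc→b3/s1 L1-HIT; vc=[]
#2 0xf→b3/s1 L1-HIT; vc=[]
#3 0x36→b13/s1 MISS; vc=[3]
#4 0xc→b3/s1 VC-HIT; vc=[13]
#5 0x36→b13/s1 VC-HIT; vc=[3]
#6 0x35→b13/s1 L1-HIT; vc=[3]
#7 0xc→b3/s1 VC-HIT; vc=[13]
#8 0xc→b3/s1 L1-HIT; vc=[13]
#9 0x34→b13/s1 VC-HIT; vc=[3]
#10 0x36→b13/s1 L1-HIT; vc=[3]
#11 0x34→b13/s1 L1-HIT; vc=[3]
#12 0x35→b13/s1 L1-HIT; vc=[3]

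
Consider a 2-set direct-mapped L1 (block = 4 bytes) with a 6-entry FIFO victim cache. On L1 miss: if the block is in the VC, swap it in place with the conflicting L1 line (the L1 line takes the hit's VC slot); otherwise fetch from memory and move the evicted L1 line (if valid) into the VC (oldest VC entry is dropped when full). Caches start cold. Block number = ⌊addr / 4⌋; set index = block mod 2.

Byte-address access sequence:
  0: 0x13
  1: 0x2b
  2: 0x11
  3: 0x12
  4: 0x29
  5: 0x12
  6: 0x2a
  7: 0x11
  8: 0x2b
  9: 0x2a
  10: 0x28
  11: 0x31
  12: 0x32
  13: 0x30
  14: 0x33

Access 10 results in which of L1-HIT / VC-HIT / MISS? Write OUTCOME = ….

0: 0x13 (blk 4, set 0) → MISS  vc=[]
1: 0x2b (blk 10, set 0) → MISS  vc=[4]
2: 0x11 (blk 4, set 0) → VC-HIT  vc=[10]
3: 0x12 (blk 4, set 0) → L1-HIT  vc=[10]
4: 0x29 (blk 10, set 0) → VC-HIT  vc=[4]
5: 0x12 (blk 4, set 0) → VC-HIT  vc=[10]
6: 0x2a (blk 10, set 0) → VC-HIT  vc=[4]
7: 0x11 (blk 4, set 0) → VC-HIT  vc=[10]
8: 0x2b (blk 10, set 0) → VC-HIT  vc=[4]
9: 0x2a (blk 10, set 0) → L1-HIT  vc=[4]
10: 0x28 (blk 10, set 0) → L1-HIT  vc=[4]
11: 0x31 (blk 12, set 0) → MISS  vc=[4, 10]
12: 0x32 (blk 12, set 0) → L1-HIT  vc=[4, 10]
13: 0x30 (blk 12, set 0) → L1-HIT  vc=[4, 10]
14: 0x33 (blk 12, set 0) → L1-HIT  vc=[4, 10]

OUTCOME = L1-HIT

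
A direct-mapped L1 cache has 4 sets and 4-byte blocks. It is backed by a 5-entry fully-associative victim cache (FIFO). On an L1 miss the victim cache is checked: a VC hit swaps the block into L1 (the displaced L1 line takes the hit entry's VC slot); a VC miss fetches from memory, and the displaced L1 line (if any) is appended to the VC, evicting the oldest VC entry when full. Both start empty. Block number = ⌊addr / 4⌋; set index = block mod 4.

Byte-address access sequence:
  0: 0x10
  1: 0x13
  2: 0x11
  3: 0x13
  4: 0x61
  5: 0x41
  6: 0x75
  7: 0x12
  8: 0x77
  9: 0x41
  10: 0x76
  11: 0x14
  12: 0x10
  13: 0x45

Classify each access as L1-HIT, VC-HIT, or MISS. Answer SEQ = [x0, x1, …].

#0 0x10→b4/s0 MISS; vc=[]
#1 0x13→b4/s0 L1-HIT; vc=[]
#2 0x11→b4/s0 L1-HIT; vc=[]
#3 0x13→b4/s0 L1-HIT; vc=[]
#4 0x61→b24/s0 MISS; vc=[4]
#5 0x41→b16/s0 MISS; vc=[4,24]
#6 0x75→b29/s1 MISS; vc=[4,24]
#7 0x12→b4/s0 VC-HIT; vc=[16,24]
#8 0x77→b29/s1 L1-HIT; vc=[16,24]
#9 0x41→b16/s0 VC-HIT; vc=[4,24]
#10 0x76→b29/s1 L1-HIT; vc=[4,24]
#11 0x14→b5/s1 MISS; vc=[4,24,29]
#12 0x10→b4/s0 VC-HIT; vc=[16,24,29]
#13 0x45→b17/s1 MISS; vc=[16,24,29,5]

SEQ = [MISS, L1-HIT, L1-HIT, L1-HIT, MISS, MISS, MISS, VC-HIT, L1-HIT, VC-HIT, L1-HIT, MISS, VC-HIT, MISS]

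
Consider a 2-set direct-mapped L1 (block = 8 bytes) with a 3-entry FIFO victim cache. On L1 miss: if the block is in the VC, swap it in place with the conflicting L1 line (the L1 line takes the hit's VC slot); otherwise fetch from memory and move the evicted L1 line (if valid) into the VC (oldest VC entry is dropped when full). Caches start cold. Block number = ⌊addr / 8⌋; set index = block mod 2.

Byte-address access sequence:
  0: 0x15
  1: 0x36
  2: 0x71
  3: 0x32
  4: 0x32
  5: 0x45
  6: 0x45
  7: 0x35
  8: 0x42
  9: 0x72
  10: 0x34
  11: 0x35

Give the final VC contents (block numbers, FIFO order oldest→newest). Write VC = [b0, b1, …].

#0 0x15→b2/s0 MISS; vc=[]
#1 0x36→b6/s0 MISS; vc=[2]
#2 0x71→b14/s0 MISS; vc=[2,6]
#3 0x32→b6/s0 VC-HIT; vc=[2,14]
#4 0x32→b6/s0 L1-HIT; vc=[2,14]
#5 0x45→b8/s0 MISS; vc=[2,14,6]
#6 0x45→b8/s0 L1-HIT; vc=[2,14,6]
#7 0x35→b6/s0 VC-HIT; vc=[2,14,8]
#8 0x42→b8/s0 VC-HIT; vc=[2,14,6]
#9 0x72→b14/s0 VC-HIT; vc=[2,8,6]
#10 0x34→b6/s0 VC-HIT; vc=[2,8,14]
#11 0x35→b6/s0 L1-HIT; vc=[2,8,14]

VC = [2, 8, 14]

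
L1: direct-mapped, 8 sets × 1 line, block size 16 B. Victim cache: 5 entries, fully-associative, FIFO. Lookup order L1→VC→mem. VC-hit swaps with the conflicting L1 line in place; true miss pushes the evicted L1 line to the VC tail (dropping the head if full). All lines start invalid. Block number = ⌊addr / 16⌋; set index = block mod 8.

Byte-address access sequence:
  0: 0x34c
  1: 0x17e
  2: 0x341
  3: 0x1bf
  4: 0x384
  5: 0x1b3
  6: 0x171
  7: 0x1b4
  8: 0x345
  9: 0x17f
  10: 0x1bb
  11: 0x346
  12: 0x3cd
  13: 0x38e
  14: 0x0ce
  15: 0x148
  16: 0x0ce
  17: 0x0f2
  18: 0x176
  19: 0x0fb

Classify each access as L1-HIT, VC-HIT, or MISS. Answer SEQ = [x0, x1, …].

SEQ = [MISS, MISS, L1-HIT, MISS, MISS, L1-HIT, L1-HIT, L1-HIT, L1-HIT, L1-HIT, L1-HIT, L1-HIT, MISS, L1-HIT, MISS, MISS, VC-HIT, MISS, VC-HIT, VC-HIT]

#0 0x34c→b52/s4 MISS; vc=[]
#1 0x17e→b23/s7 MISS; vc=[]
#2 0x341→b52/s4 L1-HIT; vc=[]
#3 0x1bf→b27/s3 MISS; vc=[]
#4 0x384→b56/s0 MISS; vc=[]
#5 0x1b3→b27/s3 L1-HIT; vc=[]
#6 0x171→b23/s7 L1-HIT; vc=[]
#7 0x1b4→b27/s3 L1-HIT; vc=[]
#8 0x345→b52/s4 L1-HIT; vc=[]
#9 0x17f→b23/s7 L1-HIT; vc=[]
#10 0x1bb→b27/s3 L1-HIT; vc=[]
#11 0x346→b52/s4 L1-HIT; vc=[]
#12 0x3cd→b60/s4 MISS; vc=[52]
#13 0x38e→b56/s0 L1-HIT; vc=[52]
#14 0xce→b12/s4 MISS; vc=[52,60]
#15 0x148→b20/s4 MISS; vc=[52,60,12]
#16 0xce→b12/s4 VC-HIT; vc=[52,60,20]
#17 0xf2→b15/s7 MISS; vc=[52,60,20,23]
#18 0x176→b23/s7 VC-HIT; vc=[52,60,20,15]
#19 0xfb→b15/s7 VC-HIT; vc=[52,60,20,23]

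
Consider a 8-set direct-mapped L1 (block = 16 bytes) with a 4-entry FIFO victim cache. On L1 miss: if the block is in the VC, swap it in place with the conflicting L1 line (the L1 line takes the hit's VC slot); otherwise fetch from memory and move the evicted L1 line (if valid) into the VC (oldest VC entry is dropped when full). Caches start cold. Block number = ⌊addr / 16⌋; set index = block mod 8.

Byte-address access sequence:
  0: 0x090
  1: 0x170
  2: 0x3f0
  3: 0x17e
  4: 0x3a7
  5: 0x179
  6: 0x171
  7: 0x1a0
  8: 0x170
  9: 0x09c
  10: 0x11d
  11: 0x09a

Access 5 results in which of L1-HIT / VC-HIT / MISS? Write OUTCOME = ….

#0 0x90→b9/s1 MISS; vc=[]
#1 0x170→b23/s7 MISS; vc=[]
#2 0x3f0→b63/s7 MISS; vc=[23]
#3 0x17e→b23/s7 VC-HIT; vc=[63]
#4 0x3a7→b58/s2 MISS; vc=[63]
#5 0x179→b23/s7 L1-HIT; vc=[63]
#6 0x171→b23/s7 L1-HIT; vc=[63]
#7 0x1a0→b26/s2 MISS; vc=[63,58]
#8 0x170→b23/s7 L1-HIT; vc=[63,58]
#9 0x9c→b9/s1 L1-HIT; vc=[63,58]
#10 0x11d→b17/s1 MISS; vc=[63,58,9]
#11 0x9a→b9/s1 VC-HIT; vc=[63,58,17]

OUTCOME = L1-HIT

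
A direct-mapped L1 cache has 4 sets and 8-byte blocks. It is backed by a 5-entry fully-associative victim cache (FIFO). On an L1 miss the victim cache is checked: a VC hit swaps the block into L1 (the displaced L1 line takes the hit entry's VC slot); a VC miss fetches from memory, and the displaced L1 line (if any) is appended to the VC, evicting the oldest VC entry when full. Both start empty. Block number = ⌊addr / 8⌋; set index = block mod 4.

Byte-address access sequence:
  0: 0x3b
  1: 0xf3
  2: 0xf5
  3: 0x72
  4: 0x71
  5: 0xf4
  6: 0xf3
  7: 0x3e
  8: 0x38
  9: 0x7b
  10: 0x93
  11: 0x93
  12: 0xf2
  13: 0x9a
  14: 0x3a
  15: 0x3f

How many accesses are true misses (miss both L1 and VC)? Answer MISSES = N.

  [0] addr=0x3b blk=7 s=3: MISS | VC []
  [1] addr=0xf3 blk=30 s=2: MISS | VC []
  [2] addr=0xf5 blk=30 s=2: L1-HIT | VC []
  [3] addr=0x72 blk=14 s=2: MISS | VC [30]
  [4] addr=0x71 blk=14 s=2: L1-HIT | VC [30]
  [5] addr=0xf4 blk=30 s=2: VC-HIT | VC [14]
  [6] addr=0xf3 blk=30 s=2: L1-HIT | VC [14]
  [7] addr=0x3e blk=7 s=3: L1-HIT | VC [14]
  [8] addr=0x38 blk=7 s=3: L1-HIT | VC [14]
  [9] addr=0x7b blk=15 s=3: MISS | VC [14, 7]
  [10] addr=0x93 blk=18 s=2: MISS | VC [14, 7, 30]
  [11] addr=0x93 blk=18 s=2: L1-HIT | VC [14, 7, 30]
  [12] addr=0xf2 blk=30 s=2: VC-HIT | VC [14, 7, 18]
  [13] addr=0x9a blk=19 s=3: MISS | VC [14, 7, 18, 15]
  [14] addr=0x3a blk=7 s=3: VC-HIT | VC [14, 19, 18, 15]
  [15] addr=0x3f blk=7 s=3: L1-HIT | VC [14, 19, 18, 15]

MISSES = 6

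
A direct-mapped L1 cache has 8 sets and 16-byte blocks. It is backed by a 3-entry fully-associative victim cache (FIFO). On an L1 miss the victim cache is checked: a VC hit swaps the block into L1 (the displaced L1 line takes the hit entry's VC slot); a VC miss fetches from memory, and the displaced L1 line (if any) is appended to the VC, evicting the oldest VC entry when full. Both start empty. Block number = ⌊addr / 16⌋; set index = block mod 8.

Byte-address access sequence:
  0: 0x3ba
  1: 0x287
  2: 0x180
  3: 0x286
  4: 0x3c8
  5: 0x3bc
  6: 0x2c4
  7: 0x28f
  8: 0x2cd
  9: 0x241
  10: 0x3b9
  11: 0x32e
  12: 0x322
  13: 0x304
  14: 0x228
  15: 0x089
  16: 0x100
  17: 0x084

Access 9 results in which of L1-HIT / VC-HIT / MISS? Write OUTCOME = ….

  [0] addr=0x3ba blk=59 s=3: MISS | VC []
  [1] addr=0x287 blk=40 s=0: MISS | VC []
  [2] addr=0x180 blk=24 s=0: MISS | VC [40]
  [3] addr=0x286 blk=40 s=0: VC-HIT | VC [24]
  [4] addr=0x3c8 blk=60 s=4: MISS | VC [24]
  [5] addr=0x3bc blk=59 s=3: L1-HIT | VC [24]
  [6] addr=0x2c4 blk=44 s=4: MISS | VC [24, 60]
  [7] addr=0x28f blk=40 s=0: L1-HIT | VC [24, 60]
  [8] addr=0x2cd blk=44 s=4: L1-HIT | VC [24, 60]
  [9] addr=0x241 blk=36 s=4: MISS | VC [24, 60, 44]
  [10] addr=0x3b9 blk=59 s=3: L1-HIT | VC [24, 60, 44]
  [11] addr=0x32e blk=50 s=2: MISS | VC [24, 60, 44]
  [12] addr=0x322 blk=50 s=2: L1-HIT | VC [24, 60, 44]
  [13] addr=0x304 blk=48 s=0: MISS | VC [60, 44, 40]
  [14] addr=0x228 blk=34 s=2: MISS | VC [44, 40, 50]
  [15] addr=0x89 blk=8 s=0: MISS | VC [40, 50, 48]
  [16] addr=0x100 blk=16 s=0: MISS | VC [50, 48, 8]
  [17] addr=0x84 blk=8 s=0: VC-HIT | VC [50, 48, 16]

OUTCOME = MISS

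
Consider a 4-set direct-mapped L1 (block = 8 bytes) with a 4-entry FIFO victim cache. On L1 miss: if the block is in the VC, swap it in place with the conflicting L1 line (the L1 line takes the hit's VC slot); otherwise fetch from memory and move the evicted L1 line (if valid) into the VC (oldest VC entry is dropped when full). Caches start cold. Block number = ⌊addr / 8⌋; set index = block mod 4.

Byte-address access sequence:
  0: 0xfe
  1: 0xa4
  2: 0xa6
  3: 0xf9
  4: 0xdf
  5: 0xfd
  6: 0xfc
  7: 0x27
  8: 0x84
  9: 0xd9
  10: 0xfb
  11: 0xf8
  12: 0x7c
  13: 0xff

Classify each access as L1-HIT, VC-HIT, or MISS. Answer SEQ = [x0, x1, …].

#0 0xfe→b31/s3 MISS; vc=[]
#1 0xa4→b20/s0 MISS; vc=[]
#2 0xa6→b20/s0 L1-HIT; vc=[]
#3 0xf9→b31/s3 L1-HIT; vc=[]
#4 0xdf→b27/s3 MISS; vc=[31]
#5 0xfd→b31/s3 VC-HIT; vc=[27]
#6 0xfc→b31/s3 L1-HIT; vc=[27]
#7 0x27→b4/s0 MISS; vc=[27,20]
#8 0x84→b16/s0 MISS; vc=[27,20,4]
#9 0xd9→b27/s3 VC-HIT; vc=[31,20,4]
#10 0xfb→b31/s3 VC-HIT; vc=[27,20,4]
#11 0xf8→b31/s3 L1-HIT; vc=[27,20,4]
#12 0x7c→b15/s3 MISS; vc=[27,20,4,31]
#13 0xff→b31/s3 VC-HIT; vc=[27,20,4,15]

SEQ = [MISS, MISS, L1-HIT, L1-HIT, MISS, VC-HIT, L1-HIT, MISS, MISS, VC-HIT, VC-HIT, L1-HIT, MISS, VC-HIT]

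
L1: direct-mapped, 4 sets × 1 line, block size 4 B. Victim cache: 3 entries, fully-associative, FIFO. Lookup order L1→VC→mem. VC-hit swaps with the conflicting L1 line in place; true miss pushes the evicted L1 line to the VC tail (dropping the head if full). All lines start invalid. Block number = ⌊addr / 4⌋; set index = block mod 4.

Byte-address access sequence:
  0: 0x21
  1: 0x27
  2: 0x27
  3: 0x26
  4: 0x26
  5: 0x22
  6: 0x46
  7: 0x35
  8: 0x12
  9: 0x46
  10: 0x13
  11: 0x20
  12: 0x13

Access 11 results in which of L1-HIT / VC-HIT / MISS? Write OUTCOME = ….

#0 0x21→b8/s0 MISS; vc=[]
#1 0x27→b9/s1 MISS; vc=[]
#2 0x27→b9/s1 L1-HIT; vc=[]
#3 0x26→b9/s1 L1-HIT; vc=[]
#4 0x26→b9/s1 L1-HIT; vc=[]
#5 0x22→b8/s0 L1-HIT; vc=[]
#6 0x46→b17/s1 MISS; vc=[9]
#7 0x35→b13/s1 MISS; vc=[9,17]
#8 0x12→b4/s0 MISS; vc=[9,17,8]
#9 0x46→b17/s1 VC-HIT; vc=[9,13,8]
#10 0x13→b4/s0 L1-HIT; vc=[9,13,8]
#11 0x20→b8/s0 VC-HIT; vc=[9,13,4]
#12 0x13→b4/s0 VC-HIT; vc=[9,13,8]

OUTCOME = VC-HIT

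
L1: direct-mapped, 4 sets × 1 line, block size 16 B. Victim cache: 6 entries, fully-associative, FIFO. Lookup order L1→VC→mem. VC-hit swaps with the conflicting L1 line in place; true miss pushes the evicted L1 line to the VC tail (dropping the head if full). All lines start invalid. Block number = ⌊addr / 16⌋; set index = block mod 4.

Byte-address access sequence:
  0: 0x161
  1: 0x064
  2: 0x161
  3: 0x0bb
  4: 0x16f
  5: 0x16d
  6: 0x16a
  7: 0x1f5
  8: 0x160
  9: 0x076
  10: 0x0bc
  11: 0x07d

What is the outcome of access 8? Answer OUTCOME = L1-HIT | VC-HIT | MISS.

#0 0x161→b22/s2 MISS; vc=[]
#1 0x64→b6/s2 MISS; vc=[22]
#2 0x161→b22/s2 VC-HIT; vc=[6]
#3 0xbb→b11/s3 MISS; vc=[6]
#4 0x16f→b22/s2 L1-HIT; vc=[6]
#5 0x16d→b22/s2 L1-HIT; vc=[6]
#6 0x16a→b22/s2 L1-HIT; vc=[6]
#7 0x1f5→b31/s3 MISS; vc=[6,11]
#8 0x160→b22/s2 L1-HIT; vc=[6,11]
#9 0x76→b7/s3 MISS; vc=[6,11,31]
#10 0xbc→b11/s3 VC-HIT; vc=[6,7,31]
#11 0x7d→b7/s3 VC-HIT; vc=[6,11,31]

OUTCOME = L1-HIT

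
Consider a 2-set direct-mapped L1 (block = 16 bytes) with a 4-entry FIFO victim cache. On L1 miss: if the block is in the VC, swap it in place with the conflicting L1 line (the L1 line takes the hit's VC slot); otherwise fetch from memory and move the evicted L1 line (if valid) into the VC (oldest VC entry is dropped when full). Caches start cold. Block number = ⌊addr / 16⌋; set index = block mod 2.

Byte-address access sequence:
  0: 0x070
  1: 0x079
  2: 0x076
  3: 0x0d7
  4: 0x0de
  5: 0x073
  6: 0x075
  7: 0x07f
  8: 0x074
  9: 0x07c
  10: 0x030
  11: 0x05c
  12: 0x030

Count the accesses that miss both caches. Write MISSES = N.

MISSES = 4

  [0] addr=0x70 blk=7 s=1: MISS | VC []
  [1] addr=0x79 blk=7 s=1: L1-HIT | VC []
  [2] addr=0x76 blk=7 s=1: L1-HIT | VC []
  [3] addr=0xd7 blk=13 s=1: MISS | VC [7]
  [4] addr=0xde blk=13 s=1: L1-HIT | VC [7]
  [5] addr=0x73 blk=7 s=1: VC-HIT | VC [13]
  [6] addr=0x75 blk=7 s=1: L1-HIT | VC [13]
  [7] addr=0x7f blk=7 s=1: L1-HIT | VC [13]
  [8] addr=0x74 blk=7 s=1: L1-HIT | VC [13]
  [9] addr=0x7c blk=7 s=1: L1-HIT | VC [13]
  [10] addr=0x30 blk=3 s=1: MISS | VC [13, 7]
  [11] addr=0x5c blk=5 s=1: MISS | VC [13, 7, 3]
  [12] addr=0x30 blk=3 s=1: VC-HIT | VC [13, 7, 5]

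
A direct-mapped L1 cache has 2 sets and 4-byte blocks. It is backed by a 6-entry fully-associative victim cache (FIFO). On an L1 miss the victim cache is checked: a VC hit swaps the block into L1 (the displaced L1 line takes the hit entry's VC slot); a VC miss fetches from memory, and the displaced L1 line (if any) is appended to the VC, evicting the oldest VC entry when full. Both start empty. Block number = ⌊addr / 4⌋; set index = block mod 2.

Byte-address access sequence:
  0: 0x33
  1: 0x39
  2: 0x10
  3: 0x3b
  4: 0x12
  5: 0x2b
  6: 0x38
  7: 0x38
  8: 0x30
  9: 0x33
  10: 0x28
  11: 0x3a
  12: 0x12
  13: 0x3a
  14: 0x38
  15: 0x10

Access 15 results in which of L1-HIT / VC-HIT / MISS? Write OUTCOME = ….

0: 0x33 (blk 12, set 0) → MISS  vc=[]
1: 0x39 (blk 14, set 0) → MISS  vc=[12]
2: 0x10 (blk 4, set 0) → MISS  vc=[12, 14]
3: 0x3b (blk 14, set 0) → VC-HIT  vc=[12, 4]
4: 0x12 (blk 4, set 0) → VC-HIT  vc=[12, 14]
5: 0x2b (blk 10, set 0) → MISS  vc=[12, 14, 4]
6: 0x38 (blk 14, set 0) → VC-HIT  vc=[12, 10, 4]
7: 0x38 (blk 14, set 0) → L1-HIT  vc=[12, 10, 4]
8: 0x30 (blk 12, set 0) → VC-HIT  vc=[14, 10, 4]
9: 0x33 (blk 12, set 0) → L1-HIT  vc=[14, 10, 4]
10: 0x28 (blk 10, set 0) → VC-HIT  vc=[14, 12, 4]
11: 0x3a (blk 14, set 0) → VC-HIT  vc=[10, 12, 4]
12: 0x12 (blk 4, set 0) → VC-HIT  vc=[10, 12, 14]
13: 0x3a (blk 14, set 0) → VC-HIT  vc=[10, 12, 4]
14: 0x38 (blk 14, set 0) → L1-HIT  vc=[10, 12, 4]
15: 0x10 (blk 4, set 0) → VC-HIT  vc=[10, 12, 14]

OUTCOME = VC-HIT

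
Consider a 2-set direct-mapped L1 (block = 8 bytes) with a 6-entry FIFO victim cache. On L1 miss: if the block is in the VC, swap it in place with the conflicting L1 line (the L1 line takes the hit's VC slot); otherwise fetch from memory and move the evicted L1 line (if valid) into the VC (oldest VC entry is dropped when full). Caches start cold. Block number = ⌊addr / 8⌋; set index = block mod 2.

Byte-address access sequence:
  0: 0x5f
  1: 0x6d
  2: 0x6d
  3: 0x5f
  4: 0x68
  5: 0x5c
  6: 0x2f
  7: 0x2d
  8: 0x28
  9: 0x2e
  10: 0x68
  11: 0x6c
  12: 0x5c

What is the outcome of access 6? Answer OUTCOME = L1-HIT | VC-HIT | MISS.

OUTCOME = MISS

  [0] addr=0x5f blk=11 s=1: MISS | VC []
  [1] addr=0x6d blk=13 s=1: MISS | VC [11]
  [2] addr=0x6d blk=13 s=1: L1-HIT | VC [11]
  [3] addr=0x5f blk=11 s=1: VC-HIT | VC [13]
  [4] addr=0x68 blk=13 s=1: VC-HIT | VC [11]
  [5] addr=0x5c blk=11 s=1: VC-HIT | VC [13]
  [6] addr=0x2f blk=5 s=1: MISS | VC [13, 11]
  [7] addr=0x2d blk=5 s=1: L1-HIT | VC [13, 11]
  [8] addr=0x28 blk=5 s=1: L1-HIT | VC [13, 11]
  [9] addr=0x2e blk=5 s=1: L1-HIT | VC [13, 11]
  [10] addr=0x68 blk=13 s=1: VC-HIT | VC [5, 11]
  [11] addr=0x6c blk=13 s=1: L1-HIT | VC [5, 11]
  [12] addr=0x5c blk=11 s=1: VC-HIT | VC [5, 13]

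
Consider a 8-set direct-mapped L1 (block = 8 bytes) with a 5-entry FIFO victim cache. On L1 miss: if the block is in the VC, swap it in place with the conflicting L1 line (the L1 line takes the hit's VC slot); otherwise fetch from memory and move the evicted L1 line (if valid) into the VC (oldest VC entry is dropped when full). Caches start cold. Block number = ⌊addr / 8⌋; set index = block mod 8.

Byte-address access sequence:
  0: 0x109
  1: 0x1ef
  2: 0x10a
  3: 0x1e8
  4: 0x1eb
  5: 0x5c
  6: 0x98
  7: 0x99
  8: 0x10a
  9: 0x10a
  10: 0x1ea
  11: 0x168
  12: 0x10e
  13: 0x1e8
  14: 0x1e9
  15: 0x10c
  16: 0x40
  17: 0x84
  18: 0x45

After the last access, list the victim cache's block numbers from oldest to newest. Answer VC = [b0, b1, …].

VC = [11, 45, 16]

  [0] addr=0x109 blk=33 s=1: MISS | VC []
  [1] addr=0x1ef blk=61 s=5: MISS | VC []
  [2] addr=0x10a blk=33 s=1: L1-HIT | VC []
  [3] addr=0x1e8 blk=61 s=5: L1-HIT | VC []
  [4] addr=0x1eb blk=61 s=5: L1-HIT | VC []
  [5] addr=0x5c blk=11 s=3: MISS | VC []
  [6] addr=0x98 blk=19 s=3: MISS | VC [11]
  [7] addr=0x99 blk=19 s=3: L1-HIT | VC [11]
  [8] addr=0x10a blk=33 s=1: L1-HIT | VC [11]
  [9] addr=0x10a blk=33 s=1: L1-HIT | VC [11]
  [10] addr=0x1ea blk=61 s=5: L1-HIT | VC [11]
  [11] addr=0x168 blk=45 s=5: MISS | VC [11, 61]
  [12] addr=0x10e blk=33 s=1: L1-HIT | VC [11, 61]
  [13] addr=0x1e8 blk=61 s=5: VC-HIT | VC [11, 45]
  [14] addr=0x1e9 blk=61 s=5: L1-HIT | VC [11, 45]
  [15] addr=0x10c blk=33 s=1: L1-HIT | VC [11, 45]
  [16] addr=0x40 blk=8 s=0: MISS | VC [11, 45]
  [17] addr=0x84 blk=16 s=0: MISS | VC [11, 45, 8]
  [18] addr=0x45 blk=8 s=0: VC-HIT | VC [11, 45, 16]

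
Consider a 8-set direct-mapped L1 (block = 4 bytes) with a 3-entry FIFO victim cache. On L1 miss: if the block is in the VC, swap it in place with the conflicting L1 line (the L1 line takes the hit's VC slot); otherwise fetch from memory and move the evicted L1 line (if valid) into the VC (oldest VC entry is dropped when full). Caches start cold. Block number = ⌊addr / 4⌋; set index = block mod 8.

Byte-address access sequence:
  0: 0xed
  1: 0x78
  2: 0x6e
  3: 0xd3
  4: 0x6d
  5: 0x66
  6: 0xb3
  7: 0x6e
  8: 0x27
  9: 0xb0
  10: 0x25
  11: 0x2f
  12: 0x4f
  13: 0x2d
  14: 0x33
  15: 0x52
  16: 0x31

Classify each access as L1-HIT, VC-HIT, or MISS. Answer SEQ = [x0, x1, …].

SEQ = [MISS, MISS, MISS, MISS, L1-HIT, MISS, MISS, L1-HIT, MISS, L1-HIT, L1-HIT, MISS, MISS, VC-HIT, MISS, MISS, VC-HIT]

0: 0xed (blk 59, set 3) → MISS  vc=[]
1: 0x78 (blk 30, set 6) → MISS  vc=[]
2: 0x6e (blk 27, set 3) → MISS  vc=[59]
3: 0xd3 (blk 52, set 4) → MISS  vc=[59]
4: 0x6d (blk 27, set 3) → L1-HIT  vc=[59]
5: 0x66 (blk 25, set 1) → MISS  vc=[59]
6: 0xb3 (blk 44, set 4) → MISS  vc=[59, 52]
7: 0x6e (blk 27, set 3) → L1-HIT  vc=[59, 52]
8: 0x27 (blk 9, set 1) → MISS  vc=[59, 52, 25]
9: 0xb0 (blk 44, set 4) → L1-HIT  vc=[59, 52, 25]
10: 0x25 (blk 9, set 1) → L1-HIT  vc=[59, 52, 25]
11: 0x2f (blk 11, set 3) → MISS  vc=[52, 25, 27]
12: 0x4f (blk 19, set 3) → MISS  vc=[25, 27, 11]
13: 0x2d (blk 11, set 3) → VC-HIT  vc=[25, 27, 19]
14: 0x33 (blk 12, set 4) → MISS  vc=[27, 19, 44]
15: 0x52 (blk 20, set 4) → MISS  vc=[19, 44, 12]
16: 0x31 (blk 12, set 4) → VC-HIT  vc=[19, 44, 20]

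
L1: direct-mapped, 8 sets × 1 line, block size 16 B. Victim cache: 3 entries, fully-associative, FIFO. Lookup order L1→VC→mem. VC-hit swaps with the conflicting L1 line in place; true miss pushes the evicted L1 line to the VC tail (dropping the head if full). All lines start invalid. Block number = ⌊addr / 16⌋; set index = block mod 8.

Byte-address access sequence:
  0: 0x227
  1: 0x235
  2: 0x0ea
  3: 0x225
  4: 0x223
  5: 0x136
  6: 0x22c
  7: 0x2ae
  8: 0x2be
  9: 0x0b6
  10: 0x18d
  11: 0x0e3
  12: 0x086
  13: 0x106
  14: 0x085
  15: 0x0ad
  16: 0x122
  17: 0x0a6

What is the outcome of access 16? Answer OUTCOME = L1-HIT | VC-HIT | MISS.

  [0] addr=0x227 blk=34 s=2: MISS | VC []
  [1] addr=0x235 blk=35 s=3: MISS | VC []
  [2] addr=0xea blk=14 s=6: MISS | VC []
  [3] addr=0x225 blk=34 s=2: L1-HIT | VC []
  [4] addr=0x223 blk=34 s=2: L1-HIT | VC []
  [5] addr=0x136 blk=19 s=3: MISS | VC [35]
  [6] addr=0x22c blk=34 s=2: L1-HIT | VC [35]
  [7] addr=0x2ae blk=42 s=2: MISS | VC [35, 34]
  [8] addr=0x2be blk=43 s=3: MISS | VC [35, 34, 19]
  [9] addr=0xb6 blk=11 s=3: MISS | VC [34, 19, 43]
  [10] addr=0x18d blk=24 s=0: MISS | VC [34, 19, 43]
  [11] addr=0xe3 blk=14 s=6: L1-HIT | VC [34, 19, 43]
  [12] addr=0x86 blk=8 s=0: MISS | VC [19, 43, 24]
  [13] addr=0x106 blk=16 s=0: MISS | VC [43, 24, 8]
  [14] addr=0x85 blk=8 s=0: VC-HIT | VC [43, 24, 16]
  [15] addr=0xad blk=10 s=2: MISS | VC [24, 16, 42]
  [16] addr=0x122 blk=18 s=2: MISS | VC [16, 42, 10]
  [17] addr=0xa6 blk=10 s=2: VC-HIT | VC [16, 42, 18]

OUTCOME = MISS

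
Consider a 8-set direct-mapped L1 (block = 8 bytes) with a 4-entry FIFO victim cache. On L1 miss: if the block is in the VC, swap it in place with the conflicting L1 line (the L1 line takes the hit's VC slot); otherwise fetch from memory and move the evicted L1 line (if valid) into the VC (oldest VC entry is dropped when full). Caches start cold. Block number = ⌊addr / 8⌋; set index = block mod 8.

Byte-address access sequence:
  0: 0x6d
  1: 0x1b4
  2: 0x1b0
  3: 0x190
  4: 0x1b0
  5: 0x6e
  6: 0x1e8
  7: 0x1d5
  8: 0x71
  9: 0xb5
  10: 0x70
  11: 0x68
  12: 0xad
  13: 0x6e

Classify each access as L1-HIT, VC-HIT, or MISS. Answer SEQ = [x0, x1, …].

  [0] addr=0x6d blk=13 s=5: MISS | VC []
  [1] addr=0x1b4 blk=54 s=6: MISS | VC []
  [2] addr=0x1b0 blk=54 s=6: L1-HIT | VC []
  [3] addr=0x190 blk=50 s=2: MISS | VC []
  [4] addr=0x1b0 blk=54 s=6: L1-HIT | VC []
  [5] addr=0x6e blk=13 s=5: L1-HIT | VC []
  [6] addr=0x1e8 blk=61 s=5: MISS | VC [13]
  [7] addr=0x1d5 blk=58 s=2: MISS | VC [13, 50]
  [8] addr=0x71 blk=14 s=6: MISS | VC [13, 50, 54]
  [9] addr=0xb5 blk=22 s=6: MISS | VC [13, 50, 54, 14]
  [10] addr=0x70 blk=14 s=6: VC-HIT | VC [13, 50, 54, 22]
  [11] addr=0x68 blk=13 s=5: VC-HIT | VC [61, 50, 54, 22]
  [12] addr=0xad blk=21 s=5: MISS | VC [50, 54, 22, 13]
  [13] addr=0x6e blk=13 s=5: VC-HIT | VC [50, 54, 22, 21]

SEQ = [MISS, MISS, L1-HIT, MISS, L1-HIT, L1-HIT, MISS, MISS, MISS, MISS, VC-HIT, VC-HIT, MISS, VC-HIT]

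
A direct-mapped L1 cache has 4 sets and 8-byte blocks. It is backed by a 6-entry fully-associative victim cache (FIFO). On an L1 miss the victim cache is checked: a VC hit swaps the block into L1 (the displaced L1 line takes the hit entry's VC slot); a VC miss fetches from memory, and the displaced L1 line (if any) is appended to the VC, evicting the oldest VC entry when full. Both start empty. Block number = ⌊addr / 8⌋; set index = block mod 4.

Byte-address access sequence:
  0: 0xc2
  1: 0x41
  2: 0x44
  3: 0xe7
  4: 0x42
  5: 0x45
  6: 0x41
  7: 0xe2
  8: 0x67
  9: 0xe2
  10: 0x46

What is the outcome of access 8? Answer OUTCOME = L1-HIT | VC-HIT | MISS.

0: 0xc2 (blk 24, set 0) → MISS  vc=[]
1: 0x41 (blk 8, set 0) → MISS  vc=[24]
2: 0x44 (blk 8, set 0) → L1-HIT  vc=[24]
3: 0xe7 (blk 28, set 0) → MISS  vc=[24, 8]
4: 0x42 (blk 8, set 0) → VC-HIT  vc=[24, 28]
5: 0x45 (blk 8, set 0) → L1-HIT  vc=[24, 28]
6: 0x41 (blk 8, set 0) → L1-HIT  vc=[24, 28]
7: 0xe2 (blk 28, set 0) → VC-HIT  vc=[24, 8]
8: 0x67 (blk 12, set 0) → MISS  vc=[24, 8, 28]
9: 0xe2 (blk 28, set 0) → VC-HIT  vc=[24, 8, 12]
10: 0x46 (blk 8, set 0) → VC-HIT  vc=[24, 28, 12]

OUTCOME = MISS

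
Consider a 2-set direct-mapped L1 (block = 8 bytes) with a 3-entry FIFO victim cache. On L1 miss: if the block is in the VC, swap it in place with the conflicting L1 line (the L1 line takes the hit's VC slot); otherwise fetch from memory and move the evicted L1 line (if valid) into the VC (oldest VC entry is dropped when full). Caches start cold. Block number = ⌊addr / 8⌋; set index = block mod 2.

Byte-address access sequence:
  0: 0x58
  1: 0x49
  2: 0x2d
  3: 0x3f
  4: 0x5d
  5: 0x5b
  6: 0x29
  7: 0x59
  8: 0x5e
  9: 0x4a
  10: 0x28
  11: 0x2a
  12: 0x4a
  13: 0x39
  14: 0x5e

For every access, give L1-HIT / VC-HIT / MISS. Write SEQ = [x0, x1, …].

SEQ = [MISS, MISS, MISS, MISS, VC-HIT, L1-HIT, VC-HIT, VC-HIT, L1-HIT, VC-HIT, VC-HIT, L1-HIT, VC-HIT, VC-HIT, VC-HIT]

  [0] addr=0x58 blk=11 s=1: MISS | VC []
  [1] addr=0x49 blk=9 s=1: MISS | VC [11]
  [2] addr=0x2d blk=5 s=1: MISS | VC [11, 9]
  [3] addr=0x3f blk=7 s=1: MISS | VC [11, 9, 5]
  [4] addr=0x5d blk=11 s=1: VC-HIT | VC [7, 9, 5]
  [5] addr=0x5b blk=11 s=1: L1-HIT | VC [7, 9, 5]
  [6] addr=0x29 blk=5 s=1: VC-HIT | VC [7, 9, 11]
  [7] addr=0x59 blk=11 s=1: VC-HIT | VC [7, 9, 5]
  [8] addr=0x5e blk=11 s=1: L1-HIT | VC [7, 9, 5]
  [9] addr=0x4a blk=9 s=1: VC-HIT | VC [7, 11, 5]
  [10] addr=0x28 blk=5 s=1: VC-HIT | VC [7, 11, 9]
  [11] addr=0x2a blk=5 s=1: L1-HIT | VC [7, 11, 9]
  [12] addr=0x4a blk=9 s=1: VC-HIT | VC [7, 11, 5]
  [13] addr=0x39 blk=7 s=1: VC-HIT | VC [9, 11, 5]
  [14] addr=0x5e blk=11 s=1: VC-HIT | VC [9, 7, 5]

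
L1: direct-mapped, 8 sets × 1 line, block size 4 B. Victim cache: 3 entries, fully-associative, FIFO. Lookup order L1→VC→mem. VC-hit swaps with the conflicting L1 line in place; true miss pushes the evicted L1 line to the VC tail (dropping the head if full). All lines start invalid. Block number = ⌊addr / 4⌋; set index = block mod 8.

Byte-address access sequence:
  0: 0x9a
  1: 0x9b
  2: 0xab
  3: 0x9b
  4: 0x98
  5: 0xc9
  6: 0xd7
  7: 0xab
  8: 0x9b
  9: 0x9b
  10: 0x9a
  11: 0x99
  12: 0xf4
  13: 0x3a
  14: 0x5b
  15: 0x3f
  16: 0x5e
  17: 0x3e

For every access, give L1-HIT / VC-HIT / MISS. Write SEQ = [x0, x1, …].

0: 0x9a (blk 38, set 6) → MISS  vc=[]
1: 0x9b (blk 38, set 6) → L1-HIT  vc=[]
2: 0xab (blk 42, set 2) → MISS  vc=[]
3: 0x9b (blk 38, set 6) → L1-HIT  vc=[]
4: 0x98 (blk 38, set 6) → L1-HIT  vc=[]
5: 0xc9 (blk 50, set 2) → MISS  vc=[42]
6: 0xd7 (blk 53, set 5) → MISS  vc=[42]
7: 0xab (blk 42, set 2) → VC-HIT  vc=[50]
8: 0x9b (blk 38, set 6) → L1-HIT  vc=[50]
9: 0x9b (blk 38, set 6) → L1-HIT  vc=[50]
10: 0x9a (blk 38, set 6) → L1-HIT  vc=[50]
11: 0x99 (blk 38, set 6) → L1-HIT  vc=[50]
12: 0xf4 (blk 61, set 5) → MISS  vc=[50, 53]
13: 0x3a (blk 14, set 6) → MISS  vc=[50, 53, 38]
14: 0x5b (blk 22, set 6) → MISS  vc=[53, 38, 14]
15: 0x3f (blk 15, set 7) → MISS  vc=[53, 38, 14]
16: 0x5e (blk 23, set 7) → MISS  vc=[38, 14, 15]
17: 0x3e (blk 15, set 7) → VC-HIT  vc=[38, 14, 23]

SEQ = [MISS, L1-HIT, MISS, L1-HIT, L1-HIT, MISS, MISS, VC-HIT, L1-HIT, L1-HIT, L1-HIT, L1-HIT, MISS, MISS, MISS, MISS, MISS, VC-HIT]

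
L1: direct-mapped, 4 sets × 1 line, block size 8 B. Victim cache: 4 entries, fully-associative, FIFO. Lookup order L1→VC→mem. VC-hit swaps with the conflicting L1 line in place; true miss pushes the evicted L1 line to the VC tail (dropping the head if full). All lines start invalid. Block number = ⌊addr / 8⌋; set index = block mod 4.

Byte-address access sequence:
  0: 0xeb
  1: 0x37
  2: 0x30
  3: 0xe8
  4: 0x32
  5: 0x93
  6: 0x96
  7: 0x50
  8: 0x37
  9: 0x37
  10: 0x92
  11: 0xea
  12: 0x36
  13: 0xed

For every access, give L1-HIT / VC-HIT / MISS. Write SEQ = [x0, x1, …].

SEQ = [MISS, MISS, L1-HIT, L1-HIT, L1-HIT, MISS, L1-HIT, MISS, VC-HIT, L1-HIT, VC-HIT, L1-HIT, VC-HIT, L1-HIT]

#0 0xeb→b29/s1 MISS; vc=[]
#1 0x37→b6/s2 MISS; vc=[]
#2 0x30→b6/s2 L1-HIT; vc=[]
#3 0xe8→b29/s1 L1-HIT; vc=[]
#4 0x32→b6/s2 L1-HIT; vc=[]
#5 0x93→b18/s2 MISS; vc=[6]
#6 0x96→b18/s2 L1-HIT; vc=[6]
#7 0x50→b10/s2 MISS; vc=[6,18]
#8 0x37→b6/s2 VC-HIT; vc=[10,18]
#9 0x37→b6/s2 L1-HIT; vc=[10,18]
#10 0x92→b18/s2 VC-HIT; vc=[10,6]
#11 0xea→b29/s1 L1-HIT; vc=[10,6]
#12 0x36→b6/s2 VC-HIT; vc=[10,18]
#13 0xed→b29/s1 L1-HIT; vc=[10,18]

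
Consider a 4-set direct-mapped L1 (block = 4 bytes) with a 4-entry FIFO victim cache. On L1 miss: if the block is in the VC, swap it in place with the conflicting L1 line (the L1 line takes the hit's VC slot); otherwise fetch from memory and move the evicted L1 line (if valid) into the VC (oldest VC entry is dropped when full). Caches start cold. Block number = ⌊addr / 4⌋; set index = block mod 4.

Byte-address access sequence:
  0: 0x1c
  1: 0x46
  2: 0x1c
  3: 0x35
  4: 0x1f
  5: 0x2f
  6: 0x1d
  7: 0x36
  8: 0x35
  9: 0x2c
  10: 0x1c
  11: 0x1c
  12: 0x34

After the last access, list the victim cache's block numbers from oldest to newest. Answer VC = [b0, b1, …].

  [0] addr=0x1c blk=7 s=3: MISS | VC []
  [1] addr=0x46 blk=17 s=1: MISS | VC []
  [2] addr=0x1c blk=7 s=3: L1-HIT | VC []
  [3] addr=0x35 blk=13 s=1: MISS | VC [17]
  [4] addr=0x1f blk=7 s=3: L1-HIT | VC [17]
  [5] addr=0x2f blk=11 s=3: MISS | VC [17, 7]
  [6] addr=0x1d blk=7 s=3: VC-HIT | VC [17, 11]
  [7] addr=0x36 blk=13 s=1: L1-HIT | VC [17, 11]
  [8] addr=0x35 blk=13 s=1: L1-HIT | VC [17, 11]
  [9] addr=0x2c blk=11 s=3: VC-HIT | VC [17, 7]
  [10] addr=0x1c blk=7 s=3: VC-HIT | VC [17, 11]
  [11] addr=0x1c blk=7 s=3: L1-HIT | VC [17, 11]
  [12] addr=0x34 blk=13 s=1: L1-HIT | VC [17, 11]

VC = [17, 11]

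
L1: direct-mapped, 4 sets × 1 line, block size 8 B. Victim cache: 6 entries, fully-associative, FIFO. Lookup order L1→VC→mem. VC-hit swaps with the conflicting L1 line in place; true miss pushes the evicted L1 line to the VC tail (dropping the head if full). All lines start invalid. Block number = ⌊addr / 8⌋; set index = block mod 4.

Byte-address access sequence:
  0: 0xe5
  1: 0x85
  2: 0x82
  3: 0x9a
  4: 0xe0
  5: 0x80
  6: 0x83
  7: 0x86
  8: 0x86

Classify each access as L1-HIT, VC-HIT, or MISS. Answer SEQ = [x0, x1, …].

#0 0xe5→b28/s0 MISS; vc=[]
#1 0x85→b16/s0 MISS; vc=[28]
#2 0x82→b16/s0 L1-HIT; vc=[28]
#3 0x9a→b19/s3 MISS; vc=[28]
#4 0xe0→b28/s0 VC-HIT; vc=[16]
#5 0x80→b16/s0 VC-HIT; vc=[28]
#6 0x83→b16/s0 L1-HIT; vc=[28]
#7 0x86→b16/s0 L1-HIT; vc=[28]
#8 0x86→b16/s0 L1-HIT; vc=[28]

SEQ = [MISS, MISS, L1-HIT, MISS, VC-HIT, VC-HIT, L1-HIT, L1-HIT, L1-HIT]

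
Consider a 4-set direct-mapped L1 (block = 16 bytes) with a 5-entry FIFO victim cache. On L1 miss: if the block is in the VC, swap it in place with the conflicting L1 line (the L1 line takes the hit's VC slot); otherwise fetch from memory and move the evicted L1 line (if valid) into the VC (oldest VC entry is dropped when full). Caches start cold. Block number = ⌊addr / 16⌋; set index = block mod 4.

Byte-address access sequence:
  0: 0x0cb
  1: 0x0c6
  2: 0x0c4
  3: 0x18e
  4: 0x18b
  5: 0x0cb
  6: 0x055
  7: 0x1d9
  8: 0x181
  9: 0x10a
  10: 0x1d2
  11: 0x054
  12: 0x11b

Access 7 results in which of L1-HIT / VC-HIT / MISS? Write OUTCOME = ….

  [0] addr=0xcb blk=12 s=0: MISS | VC []
  [1] addr=0xc6 blk=12 s=0: L1-HIT | VC []
  [2] addr=0xc4 blk=12 s=0: L1-HIT | VC []
  [3] addr=0x18e blk=24 s=0: MISS | VC [12]
  [4] addr=0x18b blk=24 s=0: L1-HIT | VC [12]
  [5] addr=0xcb blk=12 s=0: VC-HIT | VC [24]
  [6] addr=0x55 blk=5 s=1: MISS | VC [24]
  [7] addr=0x1d9 blk=29 s=1: MISS | VC [24, 5]
  [8] addr=0x181 blk=24 s=0: VC-HIT | VC [12, 5]
  [9] addr=0x10a blk=16 s=0: MISS | VC [12, 5, 24]
  [10] addr=0x1d2 blk=29 s=1: L1-HIT | VC [12, 5, 24]
  [11] addr=0x54 blk=5 s=1: VC-HIT | VC [12, 29, 24]
  [12] addr=0x11b blk=17 s=1: MISS | VC [12, 29, 24, 5]

OUTCOME = MISS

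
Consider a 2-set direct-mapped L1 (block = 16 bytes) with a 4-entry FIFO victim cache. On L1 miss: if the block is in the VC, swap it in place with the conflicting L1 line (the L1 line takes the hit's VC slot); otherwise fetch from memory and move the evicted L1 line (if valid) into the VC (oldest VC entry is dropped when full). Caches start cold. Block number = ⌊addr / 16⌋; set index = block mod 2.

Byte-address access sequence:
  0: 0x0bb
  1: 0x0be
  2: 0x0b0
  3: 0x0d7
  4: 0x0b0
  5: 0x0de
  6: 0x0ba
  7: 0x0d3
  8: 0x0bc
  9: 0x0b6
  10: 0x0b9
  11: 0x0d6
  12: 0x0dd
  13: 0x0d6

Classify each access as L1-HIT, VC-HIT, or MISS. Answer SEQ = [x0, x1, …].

SEQ = [MISS, L1-HIT, L1-HIT, MISS, VC-HIT, VC-HIT, VC-HIT, VC-HIT, VC-HIT, L1-HIT, L1-HIT, VC-HIT, L1-HIT, L1-HIT]

  [0] addr=0xbb blk=11 s=1: MISS | VC []
  [1] addr=0xbe blk=11 s=1: L1-HIT | VC []
  [2] addr=0xb0 blk=11 s=1: L1-HIT | VC []
  [3] addr=0xd7 blk=13 s=1: MISS | VC [11]
  [4] addr=0xb0 blk=11 s=1: VC-HIT | VC [13]
  [5] addr=0xde blk=13 s=1: VC-HIT | VC [11]
  [6] addr=0xba blk=11 s=1: VC-HIT | VC [13]
  [7] addr=0xd3 blk=13 s=1: VC-HIT | VC [11]
  [8] addr=0xbc blk=11 s=1: VC-HIT | VC [13]
  [9] addr=0xb6 blk=11 s=1: L1-HIT | VC [13]
  [10] addr=0xb9 blk=11 s=1: L1-HIT | VC [13]
  [11] addr=0xd6 blk=13 s=1: VC-HIT | VC [11]
  [12] addr=0xdd blk=13 s=1: L1-HIT | VC [11]
  [13] addr=0xd6 blk=13 s=1: L1-HIT | VC [11]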